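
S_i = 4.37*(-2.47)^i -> [4.37, -10.79, 26.66, -65.85, 162.66]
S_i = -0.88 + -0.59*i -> [-0.88, -1.47, -2.06, -2.65, -3.24]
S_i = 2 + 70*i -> [2, 72, 142, 212, 282]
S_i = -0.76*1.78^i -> [-0.76, -1.35, -2.41, -4.29, -7.63]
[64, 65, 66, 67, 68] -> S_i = 64 + 1*i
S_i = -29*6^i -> [-29, -174, -1044, -6264, -37584]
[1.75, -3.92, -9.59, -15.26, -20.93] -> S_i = 1.75 + -5.67*i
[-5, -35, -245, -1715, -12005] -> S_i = -5*7^i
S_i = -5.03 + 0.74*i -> [-5.03, -4.29, -3.55, -2.81, -2.07]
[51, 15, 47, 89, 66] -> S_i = Random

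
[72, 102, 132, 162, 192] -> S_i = 72 + 30*i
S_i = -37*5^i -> [-37, -185, -925, -4625, -23125]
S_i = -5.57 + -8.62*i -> [-5.57, -14.19, -22.81, -31.43, -40.05]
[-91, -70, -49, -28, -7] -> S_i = -91 + 21*i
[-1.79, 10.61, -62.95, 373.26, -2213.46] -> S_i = -1.79*(-5.93)^i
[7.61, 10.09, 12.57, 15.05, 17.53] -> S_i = 7.61 + 2.48*i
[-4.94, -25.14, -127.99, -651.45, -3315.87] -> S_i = -4.94*5.09^i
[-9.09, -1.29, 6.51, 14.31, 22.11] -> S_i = -9.09 + 7.80*i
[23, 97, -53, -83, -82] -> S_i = Random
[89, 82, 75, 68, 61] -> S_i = 89 + -7*i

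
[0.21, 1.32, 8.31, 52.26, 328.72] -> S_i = 0.21*6.29^i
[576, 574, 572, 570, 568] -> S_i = 576 + -2*i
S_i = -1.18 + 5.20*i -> [-1.18, 4.02, 9.22, 14.42, 19.62]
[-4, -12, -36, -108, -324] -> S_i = -4*3^i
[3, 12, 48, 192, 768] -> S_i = 3*4^i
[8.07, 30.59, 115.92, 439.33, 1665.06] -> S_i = 8.07*3.79^i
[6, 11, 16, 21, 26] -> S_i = 6 + 5*i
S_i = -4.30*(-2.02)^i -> [-4.3, 8.69, -17.55, 35.44, -71.59]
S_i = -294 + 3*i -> [-294, -291, -288, -285, -282]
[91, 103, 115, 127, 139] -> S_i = 91 + 12*i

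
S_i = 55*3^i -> [55, 165, 495, 1485, 4455]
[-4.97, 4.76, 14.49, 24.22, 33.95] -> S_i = -4.97 + 9.73*i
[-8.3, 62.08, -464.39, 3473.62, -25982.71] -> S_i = -8.30*(-7.48)^i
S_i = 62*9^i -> [62, 558, 5022, 45198, 406782]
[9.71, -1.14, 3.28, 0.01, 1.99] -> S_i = Random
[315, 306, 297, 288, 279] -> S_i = 315 + -9*i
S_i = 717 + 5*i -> [717, 722, 727, 732, 737]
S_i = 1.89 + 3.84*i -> [1.89, 5.73, 9.57, 13.41, 17.25]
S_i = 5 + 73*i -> [5, 78, 151, 224, 297]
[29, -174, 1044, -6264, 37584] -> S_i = 29*-6^i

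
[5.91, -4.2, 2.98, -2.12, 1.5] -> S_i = 5.91*(-0.71)^i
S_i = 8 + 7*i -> [8, 15, 22, 29, 36]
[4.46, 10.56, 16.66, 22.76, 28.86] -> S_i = 4.46 + 6.10*i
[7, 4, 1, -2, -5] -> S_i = 7 + -3*i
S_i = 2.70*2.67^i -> [2.7, 7.21, 19.25, 51.39, 137.22]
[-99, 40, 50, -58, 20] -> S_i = Random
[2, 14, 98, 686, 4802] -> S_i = 2*7^i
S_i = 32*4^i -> [32, 128, 512, 2048, 8192]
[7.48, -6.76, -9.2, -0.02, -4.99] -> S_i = Random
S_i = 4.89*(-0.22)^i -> [4.89, -1.08, 0.24, -0.05, 0.01]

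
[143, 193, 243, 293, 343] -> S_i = 143 + 50*i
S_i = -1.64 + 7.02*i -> [-1.64, 5.38, 12.4, 19.42, 26.44]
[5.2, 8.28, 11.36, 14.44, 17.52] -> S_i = 5.20 + 3.08*i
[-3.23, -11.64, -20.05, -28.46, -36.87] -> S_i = -3.23 + -8.41*i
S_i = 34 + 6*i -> [34, 40, 46, 52, 58]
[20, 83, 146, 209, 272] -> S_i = 20 + 63*i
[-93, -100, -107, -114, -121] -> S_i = -93 + -7*i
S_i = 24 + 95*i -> [24, 119, 214, 309, 404]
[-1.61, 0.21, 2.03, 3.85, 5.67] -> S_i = -1.61 + 1.82*i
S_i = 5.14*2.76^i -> [5.14, 14.19, 39.15, 108.07, 298.26]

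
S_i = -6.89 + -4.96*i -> [-6.89, -11.85, -16.81, -21.77, -26.73]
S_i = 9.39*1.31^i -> [9.39, 12.3, 16.11, 21.11, 27.65]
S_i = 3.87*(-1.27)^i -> [3.87, -4.91, 6.24, -7.93, 10.07]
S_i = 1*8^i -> [1, 8, 64, 512, 4096]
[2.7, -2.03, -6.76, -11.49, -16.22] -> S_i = 2.70 + -4.73*i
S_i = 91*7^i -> [91, 637, 4459, 31213, 218491]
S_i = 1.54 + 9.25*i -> [1.54, 10.79, 20.04, 29.29, 38.54]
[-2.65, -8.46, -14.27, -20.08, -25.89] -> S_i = -2.65 + -5.81*i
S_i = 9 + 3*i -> [9, 12, 15, 18, 21]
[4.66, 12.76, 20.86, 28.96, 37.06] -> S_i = 4.66 + 8.10*i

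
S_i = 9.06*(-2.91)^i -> [9.06, -26.36, 76.72, -223.26, 649.68]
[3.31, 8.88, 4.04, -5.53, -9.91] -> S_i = Random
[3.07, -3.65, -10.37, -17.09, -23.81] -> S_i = 3.07 + -6.72*i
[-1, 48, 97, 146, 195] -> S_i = -1 + 49*i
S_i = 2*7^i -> [2, 14, 98, 686, 4802]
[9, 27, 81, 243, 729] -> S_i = 9*3^i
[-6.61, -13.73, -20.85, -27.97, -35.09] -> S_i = -6.61 + -7.12*i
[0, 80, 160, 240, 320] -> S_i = 0 + 80*i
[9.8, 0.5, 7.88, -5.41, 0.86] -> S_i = Random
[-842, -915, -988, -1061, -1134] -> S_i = -842 + -73*i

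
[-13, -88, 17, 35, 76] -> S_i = Random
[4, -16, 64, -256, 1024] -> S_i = 4*-4^i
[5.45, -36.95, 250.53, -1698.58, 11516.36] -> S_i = 5.45*(-6.78)^i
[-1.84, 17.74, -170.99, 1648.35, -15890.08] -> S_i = -1.84*(-9.64)^i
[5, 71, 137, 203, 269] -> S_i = 5 + 66*i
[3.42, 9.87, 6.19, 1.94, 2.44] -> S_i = Random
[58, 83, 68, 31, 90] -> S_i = Random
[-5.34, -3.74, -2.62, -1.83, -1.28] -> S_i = -5.34*0.70^i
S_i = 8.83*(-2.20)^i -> [8.83, -19.43, 42.74, -94.02, 206.85]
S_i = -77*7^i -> [-77, -539, -3773, -26411, -184877]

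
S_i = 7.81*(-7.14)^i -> [7.81, -55.76, 398.15, -2842.8, 20297.56]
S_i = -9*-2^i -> [-9, 18, -36, 72, -144]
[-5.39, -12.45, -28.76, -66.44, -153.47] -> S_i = -5.39*2.31^i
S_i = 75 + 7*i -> [75, 82, 89, 96, 103]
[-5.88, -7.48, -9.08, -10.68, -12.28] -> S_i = -5.88 + -1.60*i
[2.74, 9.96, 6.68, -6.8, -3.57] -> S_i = Random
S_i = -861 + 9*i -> [-861, -852, -843, -834, -825]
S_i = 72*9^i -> [72, 648, 5832, 52488, 472392]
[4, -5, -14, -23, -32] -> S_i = 4 + -9*i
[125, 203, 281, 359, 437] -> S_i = 125 + 78*i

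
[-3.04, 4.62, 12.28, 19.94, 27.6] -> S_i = -3.04 + 7.66*i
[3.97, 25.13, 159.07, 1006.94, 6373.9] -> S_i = 3.97*6.33^i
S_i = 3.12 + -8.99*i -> [3.12, -5.87, -14.86, -23.85, -32.84]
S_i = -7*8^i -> [-7, -56, -448, -3584, -28672]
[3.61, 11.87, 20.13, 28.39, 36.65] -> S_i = 3.61 + 8.26*i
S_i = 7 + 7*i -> [7, 14, 21, 28, 35]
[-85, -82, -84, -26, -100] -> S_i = Random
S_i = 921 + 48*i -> [921, 969, 1017, 1065, 1113]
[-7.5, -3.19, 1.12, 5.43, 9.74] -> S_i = -7.50 + 4.31*i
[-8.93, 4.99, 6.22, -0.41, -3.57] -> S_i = Random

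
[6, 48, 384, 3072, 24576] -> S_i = 6*8^i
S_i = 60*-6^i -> [60, -360, 2160, -12960, 77760]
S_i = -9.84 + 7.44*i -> [-9.84, -2.4, 5.04, 12.48, 19.92]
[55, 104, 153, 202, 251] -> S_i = 55 + 49*i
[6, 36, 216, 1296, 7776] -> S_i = 6*6^i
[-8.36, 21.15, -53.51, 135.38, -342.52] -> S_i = -8.36*(-2.53)^i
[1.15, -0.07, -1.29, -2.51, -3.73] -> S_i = 1.15 + -1.22*i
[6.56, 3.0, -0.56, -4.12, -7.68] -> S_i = 6.56 + -3.56*i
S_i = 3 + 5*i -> [3, 8, 13, 18, 23]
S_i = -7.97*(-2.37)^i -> [-7.97, 18.89, -44.77, 106.1, -251.45]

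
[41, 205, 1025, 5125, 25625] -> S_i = 41*5^i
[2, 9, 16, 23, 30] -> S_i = 2 + 7*i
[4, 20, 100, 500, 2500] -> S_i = 4*5^i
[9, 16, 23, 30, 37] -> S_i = 9 + 7*i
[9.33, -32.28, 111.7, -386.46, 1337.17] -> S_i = 9.33*(-3.46)^i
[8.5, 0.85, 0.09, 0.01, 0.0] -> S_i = 8.50*0.10^i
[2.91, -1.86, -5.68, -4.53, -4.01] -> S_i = Random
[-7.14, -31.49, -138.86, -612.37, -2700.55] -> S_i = -7.14*4.41^i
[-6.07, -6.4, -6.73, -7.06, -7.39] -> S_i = -6.07 + -0.33*i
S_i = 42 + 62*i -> [42, 104, 166, 228, 290]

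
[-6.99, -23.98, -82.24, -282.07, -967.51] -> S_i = -6.99*3.43^i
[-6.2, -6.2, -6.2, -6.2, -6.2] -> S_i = -6.20*1.00^i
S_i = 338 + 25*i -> [338, 363, 388, 413, 438]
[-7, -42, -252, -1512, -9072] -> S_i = -7*6^i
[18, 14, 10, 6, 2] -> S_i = 18 + -4*i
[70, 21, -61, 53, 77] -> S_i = Random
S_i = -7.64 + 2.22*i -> [-7.64, -5.42, -3.2, -0.98, 1.24]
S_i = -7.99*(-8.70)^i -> [-7.99, 69.51, -604.76, 5261.44, -45774.52]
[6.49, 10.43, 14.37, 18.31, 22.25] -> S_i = 6.49 + 3.94*i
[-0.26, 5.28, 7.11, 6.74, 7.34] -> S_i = Random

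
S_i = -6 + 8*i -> [-6, 2, 10, 18, 26]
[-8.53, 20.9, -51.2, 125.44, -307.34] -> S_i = -8.53*(-2.45)^i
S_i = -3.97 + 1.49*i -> [-3.97, -2.48, -0.99, 0.5, 1.99]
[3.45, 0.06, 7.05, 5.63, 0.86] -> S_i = Random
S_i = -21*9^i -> [-21, -189, -1701, -15309, -137781]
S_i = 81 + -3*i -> [81, 78, 75, 72, 69]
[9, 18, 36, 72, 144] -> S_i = 9*2^i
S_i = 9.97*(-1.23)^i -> [9.97, -12.26, 15.08, -18.55, 22.82]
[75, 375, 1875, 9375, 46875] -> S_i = 75*5^i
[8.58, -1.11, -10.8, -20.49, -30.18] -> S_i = 8.58 + -9.69*i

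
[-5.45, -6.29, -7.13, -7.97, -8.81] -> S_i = -5.45 + -0.84*i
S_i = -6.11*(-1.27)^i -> [-6.11, 7.76, -9.85, 12.52, -15.89]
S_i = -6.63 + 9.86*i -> [-6.63, 3.23, 13.09, 22.95, 32.81]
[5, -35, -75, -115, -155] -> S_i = 5 + -40*i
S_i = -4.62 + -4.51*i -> [-4.62, -9.13, -13.64, -18.15, -22.66]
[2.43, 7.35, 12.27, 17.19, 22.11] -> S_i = 2.43 + 4.92*i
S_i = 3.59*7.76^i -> [3.59, 27.86, 216.18, 1677.57, 13017.91]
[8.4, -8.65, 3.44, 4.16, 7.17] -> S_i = Random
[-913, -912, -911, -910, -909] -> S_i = -913 + 1*i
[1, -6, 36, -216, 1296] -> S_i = 1*-6^i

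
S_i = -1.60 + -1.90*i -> [-1.6, -3.5, -5.4, -7.3, -9.2]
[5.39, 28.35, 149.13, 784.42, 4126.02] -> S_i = 5.39*5.26^i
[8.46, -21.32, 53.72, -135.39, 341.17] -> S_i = 8.46*(-2.52)^i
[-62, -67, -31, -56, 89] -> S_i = Random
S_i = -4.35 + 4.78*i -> [-4.35, 0.43, 5.21, 9.99, 14.77]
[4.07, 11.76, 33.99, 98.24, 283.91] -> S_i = 4.07*2.89^i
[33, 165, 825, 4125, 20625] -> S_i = 33*5^i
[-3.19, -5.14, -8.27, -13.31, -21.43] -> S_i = -3.19*1.61^i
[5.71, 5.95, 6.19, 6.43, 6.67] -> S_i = 5.71 + 0.24*i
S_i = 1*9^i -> [1, 9, 81, 729, 6561]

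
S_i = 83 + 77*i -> [83, 160, 237, 314, 391]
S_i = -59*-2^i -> [-59, 118, -236, 472, -944]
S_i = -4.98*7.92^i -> [-4.98, -39.44, -312.38, -2474.03, -19594.31]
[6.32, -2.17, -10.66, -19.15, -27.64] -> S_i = 6.32 + -8.49*i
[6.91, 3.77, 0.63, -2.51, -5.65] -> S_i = 6.91 + -3.14*i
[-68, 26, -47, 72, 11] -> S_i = Random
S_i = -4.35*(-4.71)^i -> [-4.35, 20.49, -96.5, 454.52, -2140.78]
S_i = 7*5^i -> [7, 35, 175, 875, 4375]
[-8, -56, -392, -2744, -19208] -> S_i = -8*7^i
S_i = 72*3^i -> [72, 216, 648, 1944, 5832]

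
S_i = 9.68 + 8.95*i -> [9.68, 18.63, 27.58, 36.53, 45.48]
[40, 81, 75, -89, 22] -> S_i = Random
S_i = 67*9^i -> [67, 603, 5427, 48843, 439587]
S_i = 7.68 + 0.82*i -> [7.68, 8.5, 9.32, 10.14, 10.96]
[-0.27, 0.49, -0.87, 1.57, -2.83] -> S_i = -0.27*(-1.80)^i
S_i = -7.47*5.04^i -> [-7.47, -37.65, -189.75, -956.34, -4819.95]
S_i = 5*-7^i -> [5, -35, 245, -1715, 12005]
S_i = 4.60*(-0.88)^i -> [4.6, -4.05, 3.56, -3.13, 2.76]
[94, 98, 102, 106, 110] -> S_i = 94 + 4*i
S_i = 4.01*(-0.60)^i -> [4.01, -2.41, 1.44, -0.87, 0.52]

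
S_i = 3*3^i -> [3, 9, 27, 81, 243]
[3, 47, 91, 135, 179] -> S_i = 3 + 44*i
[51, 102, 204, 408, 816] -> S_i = 51*2^i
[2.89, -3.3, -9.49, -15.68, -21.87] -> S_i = 2.89 + -6.19*i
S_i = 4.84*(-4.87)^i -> [4.84, -23.57, 114.79, -559.03, 2722.46]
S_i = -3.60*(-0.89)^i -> [-3.6, 3.2, -2.85, 2.54, -2.26]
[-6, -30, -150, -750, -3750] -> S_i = -6*5^i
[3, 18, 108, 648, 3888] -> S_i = 3*6^i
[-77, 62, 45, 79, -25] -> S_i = Random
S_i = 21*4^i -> [21, 84, 336, 1344, 5376]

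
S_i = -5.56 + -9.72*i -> [-5.56, -15.28, -25.0, -34.72, -44.44]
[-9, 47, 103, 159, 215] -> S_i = -9 + 56*i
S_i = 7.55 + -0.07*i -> [7.55, 7.48, 7.41, 7.34, 7.27]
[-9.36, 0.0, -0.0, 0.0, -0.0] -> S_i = -9.36*-0.00^i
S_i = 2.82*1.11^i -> [2.82, 3.13, 3.47, 3.86, 4.28]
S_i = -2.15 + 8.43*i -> [-2.15, 6.28, 14.71, 23.14, 31.57]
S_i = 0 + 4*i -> [0, 4, 8, 12, 16]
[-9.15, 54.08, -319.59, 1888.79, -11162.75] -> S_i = -9.15*(-5.91)^i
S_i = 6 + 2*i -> [6, 8, 10, 12, 14]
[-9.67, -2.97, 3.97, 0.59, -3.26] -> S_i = Random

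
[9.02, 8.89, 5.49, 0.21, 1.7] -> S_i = Random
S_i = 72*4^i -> [72, 288, 1152, 4608, 18432]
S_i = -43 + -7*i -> [-43, -50, -57, -64, -71]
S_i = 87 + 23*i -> [87, 110, 133, 156, 179]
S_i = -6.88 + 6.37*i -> [-6.88, -0.51, 5.86, 12.23, 18.6]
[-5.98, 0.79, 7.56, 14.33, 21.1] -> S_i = -5.98 + 6.77*i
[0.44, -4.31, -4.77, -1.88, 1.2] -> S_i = Random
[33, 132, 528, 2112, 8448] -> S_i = 33*4^i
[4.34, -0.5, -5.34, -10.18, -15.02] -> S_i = 4.34 + -4.84*i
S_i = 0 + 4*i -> [0, 4, 8, 12, 16]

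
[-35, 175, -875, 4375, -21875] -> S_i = -35*-5^i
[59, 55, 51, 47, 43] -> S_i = 59 + -4*i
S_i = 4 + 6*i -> [4, 10, 16, 22, 28]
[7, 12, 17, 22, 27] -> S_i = 7 + 5*i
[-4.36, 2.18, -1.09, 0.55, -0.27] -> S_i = -4.36*(-0.50)^i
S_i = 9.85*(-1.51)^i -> [9.85, -14.87, 22.46, -33.91, 51.21]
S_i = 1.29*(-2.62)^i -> [1.29, -3.38, 8.86, -23.2, 60.78]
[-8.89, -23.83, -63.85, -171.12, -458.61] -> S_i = -8.89*2.68^i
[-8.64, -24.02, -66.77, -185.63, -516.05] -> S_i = -8.64*2.78^i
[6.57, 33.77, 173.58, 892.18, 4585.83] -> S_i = 6.57*5.14^i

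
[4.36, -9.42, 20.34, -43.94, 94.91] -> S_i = 4.36*(-2.16)^i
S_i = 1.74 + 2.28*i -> [1.74, 4.02, 6.3, 8.58, 10.86]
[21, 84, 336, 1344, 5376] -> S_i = 21*4^i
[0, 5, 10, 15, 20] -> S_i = 0 + 5*i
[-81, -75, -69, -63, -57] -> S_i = -81 + 6*i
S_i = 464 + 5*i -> [464, 469, 474, 479, 484]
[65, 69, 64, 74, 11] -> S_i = Random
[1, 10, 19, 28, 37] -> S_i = 1 + 9*i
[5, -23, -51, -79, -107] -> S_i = 5 + -28*i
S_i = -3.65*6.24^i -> [-3.65, -22.78, -142.12, -886.84, -5533.9]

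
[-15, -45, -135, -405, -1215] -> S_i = -15*3^i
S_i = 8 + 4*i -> [8, 12, 16, 20, 24]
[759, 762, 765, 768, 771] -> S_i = 759 + 3*i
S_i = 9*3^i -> [9, 27, 81, 243, 729]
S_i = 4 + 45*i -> [4, 49, 94, 139, 184]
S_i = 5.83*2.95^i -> [5.83, 17.2, 50.74, 149.67, 441.53]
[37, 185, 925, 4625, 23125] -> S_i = 37*5^i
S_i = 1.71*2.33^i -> [1.71, 3.98, 9.28, 21.63, 50.4]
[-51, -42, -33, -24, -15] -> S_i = -51 + 9*i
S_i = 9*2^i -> [9, 18, 36, 72, 144]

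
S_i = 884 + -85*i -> [884, 799, 714, 629, 544]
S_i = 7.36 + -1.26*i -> [7.36, 6.1, 4.84, 3.58, 2.32]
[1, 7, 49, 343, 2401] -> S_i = 1*7^i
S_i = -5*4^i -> [-5, -20, -80, -320, -1280]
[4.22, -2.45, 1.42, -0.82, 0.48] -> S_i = 4.22*(-0.58)^i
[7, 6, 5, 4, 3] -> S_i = 7 + -1*i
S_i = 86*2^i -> [86, 172, 344, 688, 1376]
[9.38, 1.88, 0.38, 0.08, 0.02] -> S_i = 9.38*0.20^i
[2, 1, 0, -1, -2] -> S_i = 2 + -1*i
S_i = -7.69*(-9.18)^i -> [-7.69, 70.59, -648.05, 5949.14, -54613.13]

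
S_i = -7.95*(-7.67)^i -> [-7.95, 60.98, -467.69, 3587.18, -27513.67]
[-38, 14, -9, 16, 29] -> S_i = Random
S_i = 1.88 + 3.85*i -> [1.88, 5.73, 9.58, 13.43, 17.28]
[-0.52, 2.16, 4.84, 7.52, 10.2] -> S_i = -0.52 + 2.68*i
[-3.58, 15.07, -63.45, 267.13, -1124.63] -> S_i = -3.58*(-4.21)^i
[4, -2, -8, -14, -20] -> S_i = 4 + -6*i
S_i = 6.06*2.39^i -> [6.06, 14.48, 34.62, 82.73, 197.73]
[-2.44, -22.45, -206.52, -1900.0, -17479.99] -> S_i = -2.44*9.20^i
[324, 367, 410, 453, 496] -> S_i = 324 + 43*i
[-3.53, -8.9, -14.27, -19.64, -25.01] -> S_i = -3.53 + -5.37*i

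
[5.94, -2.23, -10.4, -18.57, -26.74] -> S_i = 5.94 + -8.17*i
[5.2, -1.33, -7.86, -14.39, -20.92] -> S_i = 5.20 + -6.53*i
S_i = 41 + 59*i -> [41, 100, 159, 218, 277]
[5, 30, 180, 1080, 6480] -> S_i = 5*6^i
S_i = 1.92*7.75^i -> [1.92, 14.88, 115.32, 893.73, 6926.41]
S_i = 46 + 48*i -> [46, 94, 142, 190, 238]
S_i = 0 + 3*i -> [0, 3, 6, 9, 12]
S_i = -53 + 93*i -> [-53, 40, 133, 226, 319]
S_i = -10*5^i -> [-10, -50, -250, -1250, -6250]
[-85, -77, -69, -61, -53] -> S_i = -85 + 8*i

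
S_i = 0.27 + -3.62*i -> [0.27, -3.35, -6.97, -10.59, -14.21]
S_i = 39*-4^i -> [39, -156, 624, -2496, 9984]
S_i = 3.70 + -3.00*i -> [3.7, 0.7, -2.3, -5.3, -8.3]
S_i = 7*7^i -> [7, 49, 343, 2401, 16807]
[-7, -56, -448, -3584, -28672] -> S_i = -7*8^i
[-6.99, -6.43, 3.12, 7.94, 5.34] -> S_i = Random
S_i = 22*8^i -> [22, 176, 1408, 11264, 90112]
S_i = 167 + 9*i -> [167, 176, 185, 194, 203]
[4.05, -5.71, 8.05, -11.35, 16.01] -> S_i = 4.05*(-1.41)^i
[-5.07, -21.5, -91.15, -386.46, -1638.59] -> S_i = -5.07*4.24^i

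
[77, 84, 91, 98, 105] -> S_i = 77 + 7*i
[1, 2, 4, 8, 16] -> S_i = 1*2^i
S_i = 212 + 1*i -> [212, 213, 214, 215, 216]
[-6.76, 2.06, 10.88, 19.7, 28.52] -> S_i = -6.76 + 8.82*i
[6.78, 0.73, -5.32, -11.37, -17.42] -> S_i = 6.78 + -6.05*i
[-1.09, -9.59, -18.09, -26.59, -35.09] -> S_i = -1.09 + -8.50*i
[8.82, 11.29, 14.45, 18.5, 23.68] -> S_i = 8.82*1.28^i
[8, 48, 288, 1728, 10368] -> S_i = 8*6^i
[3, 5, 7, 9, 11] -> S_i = 3 + 2*i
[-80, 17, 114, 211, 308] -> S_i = -80 + 97*i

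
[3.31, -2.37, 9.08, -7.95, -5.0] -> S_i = Random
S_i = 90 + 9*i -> [90, 99, 108, 117, 126]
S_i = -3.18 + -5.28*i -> [-3.18, -8.46, -13.74, -19.02, -24.3]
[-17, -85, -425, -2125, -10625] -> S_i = -17*5^i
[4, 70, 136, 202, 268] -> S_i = 4 + 66*i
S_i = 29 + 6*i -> [29, 35, 41, 47, 53]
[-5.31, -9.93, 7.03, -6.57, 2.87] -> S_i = Random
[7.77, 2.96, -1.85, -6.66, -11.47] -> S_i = 7.77 + -4.81*i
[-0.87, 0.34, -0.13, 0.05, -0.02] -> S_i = -0.87*(-0.39)^i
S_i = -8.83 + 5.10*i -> [-8.83, -3.73, 1.37, 6.47, 11.57]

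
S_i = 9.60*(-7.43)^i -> [9.6, -71.33, 529.97, -3937.66, 29256.78]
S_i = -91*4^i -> [-91, -364, -1456, -5824, -23296]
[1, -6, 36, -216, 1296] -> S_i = 1*-6^i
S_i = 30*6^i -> [30, 180, 1080, 6480, 38880]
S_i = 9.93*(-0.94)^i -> [9.93, -9.33, 8.77, -8.25, 7.75]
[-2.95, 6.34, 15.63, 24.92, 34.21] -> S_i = -2.95 + 9.29*i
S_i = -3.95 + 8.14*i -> [-3.95, 4.19, 12.33, 20.47, 28.61]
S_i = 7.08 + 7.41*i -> [7.08, 14.49, 21.9, 29.31, 36.72]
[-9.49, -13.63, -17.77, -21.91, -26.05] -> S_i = -9.49 + -4.14*i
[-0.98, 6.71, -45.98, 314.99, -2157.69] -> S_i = -0.98*(-6.85)^i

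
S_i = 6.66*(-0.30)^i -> [6.66, -2.0, 0.6, -0.18, 0.05]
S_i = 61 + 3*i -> [61, 64, 67, 70, 73]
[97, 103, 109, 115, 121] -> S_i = 97 + 6*i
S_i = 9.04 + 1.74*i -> [9.04, 10.78, 12.52, 14.26, 16.0]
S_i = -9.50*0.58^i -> [-9.5, -5.51, -3.2, -1.85, -1.08]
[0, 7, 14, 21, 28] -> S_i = 0 + 7*i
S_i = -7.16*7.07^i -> [-7.16, -50.62, -357.89, -2530.3, -17889.19]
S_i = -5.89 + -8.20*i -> [-5.89, -14.09, -22.29, -30.49, -38.69]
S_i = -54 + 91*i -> [-54, 37, 128, 219, 310]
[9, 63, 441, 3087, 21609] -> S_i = 9*7^i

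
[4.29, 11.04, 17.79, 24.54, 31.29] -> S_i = 4.29 + 6.75*i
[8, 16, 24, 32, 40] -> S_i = 8 + 8*i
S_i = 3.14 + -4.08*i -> [3.14, -0.94, -5.02, -9.1, -13.18]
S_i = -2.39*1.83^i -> [-2.39, -4.37, -8.0, -14.65, -26.8]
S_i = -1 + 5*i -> [-1, 4, 9, 14, 19]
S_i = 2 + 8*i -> [2, 10, 18, 26, 34]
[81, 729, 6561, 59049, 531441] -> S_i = 81*9^i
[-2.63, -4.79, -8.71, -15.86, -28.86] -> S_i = -2.63*1.82^i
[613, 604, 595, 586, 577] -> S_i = 613 + -9*i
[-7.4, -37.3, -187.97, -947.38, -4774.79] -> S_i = -7.40*5.04^i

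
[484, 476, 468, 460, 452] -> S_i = 484 + -8*i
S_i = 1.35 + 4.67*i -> [1.35, 6.02, 10.69, 15.36, 20.03]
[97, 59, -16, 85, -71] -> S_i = Random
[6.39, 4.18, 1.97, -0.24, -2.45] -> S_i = 6.39 + -2.21*i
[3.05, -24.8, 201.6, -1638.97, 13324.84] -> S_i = 3.05*(-8.13)^i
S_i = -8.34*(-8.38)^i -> [-8.34, 69.89, -585.67, 4907.93, -41128.43]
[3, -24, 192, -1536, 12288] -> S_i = 3*-8^i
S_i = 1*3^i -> [1, 3, 9, 27, 81]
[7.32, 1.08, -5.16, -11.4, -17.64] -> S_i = 7.32 + -6.24*i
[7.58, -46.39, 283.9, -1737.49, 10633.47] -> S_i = 7.58*(-6.12)^i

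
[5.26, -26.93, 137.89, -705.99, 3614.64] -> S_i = 5.26*(-5.12)^i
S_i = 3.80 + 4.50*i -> [3.8, 8.3, 12.8, 17.3, 21.8]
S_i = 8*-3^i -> [8, -24, 72, -216, 648]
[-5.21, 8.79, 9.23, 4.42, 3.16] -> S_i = Random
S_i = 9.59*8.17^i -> [9.59, 78.35, 640.12, 5229.8, 42727.44]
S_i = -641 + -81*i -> [-641, -722, -803, -884, -965]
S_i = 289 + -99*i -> [289, 190, 91, -8, -107]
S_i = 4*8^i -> [4, 32, 256, 2048, 16384]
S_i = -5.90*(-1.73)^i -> [-5.9, 10.21, -17.66, 30.55, -52.85]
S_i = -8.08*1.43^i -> [-8.08, -11.55, -16.52, -23.63, -33.79]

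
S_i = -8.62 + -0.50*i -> [-8.62, -9.12, -9.62, -10.12, -10.62]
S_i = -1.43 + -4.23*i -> [-1.43, -5.66, -9.89, -14.12, -18.35]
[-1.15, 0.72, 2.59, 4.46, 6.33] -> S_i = -1.15 + 1.87*i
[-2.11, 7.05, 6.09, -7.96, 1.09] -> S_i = Random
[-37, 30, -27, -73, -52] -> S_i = Random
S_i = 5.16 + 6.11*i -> [5.16, 11.27, 17.38, 23.49, 29.6]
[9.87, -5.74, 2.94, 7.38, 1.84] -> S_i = Random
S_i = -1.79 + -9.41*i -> [-1.79, -11.2, -20.61, -30.02, -39.43]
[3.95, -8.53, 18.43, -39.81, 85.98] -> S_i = 3.95*(-2.16)^i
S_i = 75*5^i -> [75, 375, 1875, 9375, 46875]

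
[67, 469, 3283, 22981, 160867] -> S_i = 67*7^i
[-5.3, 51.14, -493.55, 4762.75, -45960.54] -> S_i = -5.30*(-9.65)^i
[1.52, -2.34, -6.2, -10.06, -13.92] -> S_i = 1.52 + -3.86*i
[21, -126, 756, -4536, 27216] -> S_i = 21*-6^i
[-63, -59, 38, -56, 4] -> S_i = Random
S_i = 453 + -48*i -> [453, 405, 357, 309, 261]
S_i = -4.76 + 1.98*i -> [-4.76, -2.78, -0.8, 1.18, 3.16]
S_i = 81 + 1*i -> [81, 82, 83, 84, 85]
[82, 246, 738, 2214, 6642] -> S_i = 82*3^i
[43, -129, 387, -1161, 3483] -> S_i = 43*-3^i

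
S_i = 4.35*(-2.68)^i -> [4.35, -11.66, 31.24, -83.73, 224.4]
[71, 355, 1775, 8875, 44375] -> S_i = 71*5^i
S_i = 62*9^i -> [62, 558, 5022, 45198, 406782]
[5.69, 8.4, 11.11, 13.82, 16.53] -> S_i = 5.69 + 2.71*i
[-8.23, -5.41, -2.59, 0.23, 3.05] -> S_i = -8.23 + 2.82*i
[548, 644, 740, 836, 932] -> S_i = 548 + 96*i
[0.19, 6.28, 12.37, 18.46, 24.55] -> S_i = 0.19 + 6.09*i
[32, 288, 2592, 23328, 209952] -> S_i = 32*9^i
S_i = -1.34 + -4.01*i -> [-1.34, -5.35, -9.36, -13.37, -17.38]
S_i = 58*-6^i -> [58, -348, 2088, -12528, 75168]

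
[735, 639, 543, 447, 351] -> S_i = 735 + -96*i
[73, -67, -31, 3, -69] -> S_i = Random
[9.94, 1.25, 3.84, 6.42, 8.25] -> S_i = Random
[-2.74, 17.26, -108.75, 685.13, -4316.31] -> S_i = -2.74*(-6.30)^i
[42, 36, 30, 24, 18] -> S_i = 42 + -6*i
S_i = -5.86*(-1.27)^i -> [-5.86, 7.44, -9.45, 12.0, -15.24]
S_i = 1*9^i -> [1, 9, 81, 729, 6561]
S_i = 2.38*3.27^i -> [2.38, 7.78, 25.45, 83.22, 272.12]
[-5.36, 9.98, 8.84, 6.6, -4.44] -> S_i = Random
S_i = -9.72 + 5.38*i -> [-9.72, -4.34, 1.04, 6.42, 11.8]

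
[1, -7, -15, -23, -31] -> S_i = 1 + -8*i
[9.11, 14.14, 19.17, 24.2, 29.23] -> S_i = 9.11 + 5.03*i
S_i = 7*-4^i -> [7, -28, 112, -448, 1792]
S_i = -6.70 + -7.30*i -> [-6.7, -14.0, -21.3, -28.6, -35.9]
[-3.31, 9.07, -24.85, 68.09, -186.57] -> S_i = -3.31*(-2.74)^i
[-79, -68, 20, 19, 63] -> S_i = Random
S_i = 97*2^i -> [97, 194, 388, 776, 1552]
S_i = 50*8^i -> [50, 400, 3200, 25600, 204800]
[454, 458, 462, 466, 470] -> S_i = 454 + 4*i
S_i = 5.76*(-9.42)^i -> [5.76, -54.26, 511.12, -4814.77, 45355.1]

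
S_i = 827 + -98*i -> [827, 729, 631, 533, 435]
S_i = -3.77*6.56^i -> [-3.77, -24.73, -162.24, -1064.27, -6981.63]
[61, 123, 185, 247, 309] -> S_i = 61 + 62*i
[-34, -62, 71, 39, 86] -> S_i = Random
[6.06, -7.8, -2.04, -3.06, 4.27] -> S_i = Random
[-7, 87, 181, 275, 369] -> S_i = -7 + 94*i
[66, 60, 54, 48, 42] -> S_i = 66 + -6*i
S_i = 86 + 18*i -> [86, 104, 122, 140, 158]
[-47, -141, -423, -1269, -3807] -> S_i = -47*3^i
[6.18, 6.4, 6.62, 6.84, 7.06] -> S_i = 6.18 + 0.22*i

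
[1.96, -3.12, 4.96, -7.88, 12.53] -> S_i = 1.96*(-1.59)^i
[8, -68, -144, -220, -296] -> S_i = 8 + -76*i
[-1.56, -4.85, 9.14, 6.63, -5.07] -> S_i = Random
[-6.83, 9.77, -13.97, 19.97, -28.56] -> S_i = -6.83*(-1.43)^i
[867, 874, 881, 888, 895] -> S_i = 867 + 7*i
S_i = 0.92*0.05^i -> [0.92, 0.05, 0.0, 0.0, 0.0]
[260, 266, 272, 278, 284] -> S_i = 260 + 6*i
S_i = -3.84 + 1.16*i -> [-3.84, -2.68, -1.52, -0.36, 0.8]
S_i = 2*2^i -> [2, 4, 8, 16, 32]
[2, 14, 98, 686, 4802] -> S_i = 2*7^i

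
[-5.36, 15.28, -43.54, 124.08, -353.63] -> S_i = -5.36*(-2.85)^i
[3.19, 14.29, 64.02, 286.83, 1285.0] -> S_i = 3.19*4.48^i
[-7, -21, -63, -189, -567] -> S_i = -7*3^i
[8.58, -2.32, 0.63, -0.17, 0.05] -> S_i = 8.58*(-0.27)^i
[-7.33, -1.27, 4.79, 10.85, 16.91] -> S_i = -7.33 + 6.06*i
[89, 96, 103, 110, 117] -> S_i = 89 + 7*i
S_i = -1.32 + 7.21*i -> [-1.32, 5.89, 13.1, 20.31, 27.52]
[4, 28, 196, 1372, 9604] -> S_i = 4*7^i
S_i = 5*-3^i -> [5, -15, 45, -135, 405]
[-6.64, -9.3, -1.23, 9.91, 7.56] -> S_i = Random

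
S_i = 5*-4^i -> [5, -20, 80, -320, 1280]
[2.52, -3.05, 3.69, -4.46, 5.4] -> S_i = 2.52*(-1.21)^i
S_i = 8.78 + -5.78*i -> [8.78, 3.0, -2.78, -8.56, -14.34]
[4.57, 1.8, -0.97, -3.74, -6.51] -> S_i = 4.57 + -2.77*i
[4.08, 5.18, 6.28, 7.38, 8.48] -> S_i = 4.08 + 1.10*i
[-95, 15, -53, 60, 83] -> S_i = Random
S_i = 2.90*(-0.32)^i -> [2.9, -0.93, 0.3, -0.1, 0.03]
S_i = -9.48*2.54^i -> [-9.48, -24.08, -61.16, -155.35, -394.59]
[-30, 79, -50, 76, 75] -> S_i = Random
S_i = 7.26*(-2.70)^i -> [7.26, -19.6, 52.93, -142.9, 385.83]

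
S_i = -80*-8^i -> [-80, 640, -5120, 40960, -327680]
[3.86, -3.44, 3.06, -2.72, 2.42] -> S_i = 3.86*(-0.89)^i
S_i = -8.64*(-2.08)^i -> [-8.64, 17.97, -37.38, 77.75, -161.72]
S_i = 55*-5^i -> [55, -275, 1375, -6875, 34375]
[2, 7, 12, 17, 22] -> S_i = 2 + 5*i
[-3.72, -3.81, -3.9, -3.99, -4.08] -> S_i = -3.72 + -0.09*i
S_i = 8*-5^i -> [8, -40, 200, -1000, 5000]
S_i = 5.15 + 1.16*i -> [5.15, 6.31, 7.47, 8.63, 9.79]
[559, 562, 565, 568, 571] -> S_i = 559 + 3*i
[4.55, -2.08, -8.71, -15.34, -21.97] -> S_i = 4.55 + -6.63*i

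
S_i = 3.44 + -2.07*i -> [3.44, 1.37, -0.7, -2.77, -4.84]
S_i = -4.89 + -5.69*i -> [-4.89, -10.58, -16.27, -21.96, -27.65]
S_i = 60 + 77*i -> [60, 137, 214, 291, 368]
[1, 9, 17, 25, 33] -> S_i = 1 + 8*i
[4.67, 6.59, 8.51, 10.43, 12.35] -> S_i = 4.67 + 1.92*i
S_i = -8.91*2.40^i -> [-8.91, -21.38, -51.32, -123.17, -295.61]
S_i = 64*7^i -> [64, 448, 3136, 21952, 153664]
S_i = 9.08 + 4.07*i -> [9.08, 13.15, 17.22, 21.29, 25.36]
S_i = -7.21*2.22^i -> [-7.21, -16.01, -35.53, -78.88, -175.12]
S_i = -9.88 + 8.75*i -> [-9.88, -1.13, 7.62, 16.37, 25.12]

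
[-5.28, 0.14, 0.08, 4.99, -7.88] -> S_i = Random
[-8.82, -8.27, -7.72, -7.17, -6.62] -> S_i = -8.82 + 0.55*i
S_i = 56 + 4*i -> [56, 60, 64, 68, 72]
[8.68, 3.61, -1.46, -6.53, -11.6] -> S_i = 8.68 + -5.07*i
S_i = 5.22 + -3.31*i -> [5.22, 1.91, -1.4, -4.71, -8.02]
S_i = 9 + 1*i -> [9, 10, 11, 12, 13]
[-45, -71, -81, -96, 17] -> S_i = Random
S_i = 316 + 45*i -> [316, 361, 406, 451, 496]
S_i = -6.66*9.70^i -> [-6.66, -64.6, -626.64, -6078.4, -58960.5]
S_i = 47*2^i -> [47, 94, 188, 376, 752]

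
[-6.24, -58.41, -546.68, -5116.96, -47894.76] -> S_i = -6.24*9.36^i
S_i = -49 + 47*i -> [-49, -2, 45, 92, 139]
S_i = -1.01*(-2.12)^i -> [-1.01, 2.14, -4.54, 9.62, -20.4]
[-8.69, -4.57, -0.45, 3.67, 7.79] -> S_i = -8.69 + 4.12*i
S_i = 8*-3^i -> [8, -24, 72, -216, 648]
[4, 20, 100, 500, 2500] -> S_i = 4*5^i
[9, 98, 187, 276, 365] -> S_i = 9 + 89*i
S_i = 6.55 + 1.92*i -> [6.55, 8.47, 10.39, 12.31, 14.23]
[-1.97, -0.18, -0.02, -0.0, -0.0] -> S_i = -1.97*0.09^i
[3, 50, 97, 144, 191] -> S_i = 3 + 47*i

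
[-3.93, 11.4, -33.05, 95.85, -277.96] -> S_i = -3.93*(-2.90)^i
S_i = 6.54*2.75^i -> [6.54, 17.98, 49.46, 136.01, 374.03]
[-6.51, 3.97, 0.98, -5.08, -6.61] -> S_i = Random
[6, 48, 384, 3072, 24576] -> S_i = 6*8^i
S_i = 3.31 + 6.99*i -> [3.31, 10.3, 17.29, 24.28, 31.27]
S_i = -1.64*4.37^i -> [-1.64, -7.17, -31.32, -136.86, -598.09]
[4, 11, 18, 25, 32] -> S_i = 4 + 7*i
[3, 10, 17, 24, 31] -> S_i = 3 + 7*i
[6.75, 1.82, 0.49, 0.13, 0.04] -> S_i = 6.75*0.27^i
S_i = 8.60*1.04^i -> [8.6, 8.94, 9.3, 9.67, 10.06]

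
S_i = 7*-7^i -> [7, -49, 343, -2401, 16807]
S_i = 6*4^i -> [6, 24, 96, 384, 1536]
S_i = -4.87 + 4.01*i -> [-4.87, -0.86, 3.15, 7.16, 11.17]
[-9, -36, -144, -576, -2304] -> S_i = -9*4^i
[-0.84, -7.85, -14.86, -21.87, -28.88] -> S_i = -0.84 + -7.01*i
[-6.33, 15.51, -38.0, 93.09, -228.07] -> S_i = -6.33*(-2.45)^i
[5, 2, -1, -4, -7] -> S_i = 5 + -3*i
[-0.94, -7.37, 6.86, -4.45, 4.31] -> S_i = Random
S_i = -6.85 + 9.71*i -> [-6.85, 2.86, 12.57, 22.28, 31.99]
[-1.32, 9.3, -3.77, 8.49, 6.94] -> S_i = Random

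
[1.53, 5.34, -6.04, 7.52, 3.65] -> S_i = Random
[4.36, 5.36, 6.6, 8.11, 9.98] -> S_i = 4.36*1.23^i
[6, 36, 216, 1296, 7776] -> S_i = 6*6^i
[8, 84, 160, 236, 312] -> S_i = 8 + 76*i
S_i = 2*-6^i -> [2, -12, 72, -432, 2592]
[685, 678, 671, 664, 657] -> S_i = 685 + -7*i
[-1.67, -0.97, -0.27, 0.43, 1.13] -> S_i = -1.67 + 0.70*i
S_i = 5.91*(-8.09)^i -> [5.91, -47.81, 386.8, -3129.2, 25315.21]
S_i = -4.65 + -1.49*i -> [-4.65, -6.14, -7.63, -9.12, -10.61]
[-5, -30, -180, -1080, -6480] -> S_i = -5*6^i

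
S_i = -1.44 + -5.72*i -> [-1.44, -7.16, -12.88, -18.6, -24.32]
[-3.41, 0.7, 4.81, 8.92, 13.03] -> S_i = -3.41 + 4.11*i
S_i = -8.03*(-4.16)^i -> [-8.03, 33.4, -138.96, 578.09, -2404.85]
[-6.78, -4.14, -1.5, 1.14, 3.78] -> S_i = -6.78 + 2.64*i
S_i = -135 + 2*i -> [-135, -133, -131, -129, -127]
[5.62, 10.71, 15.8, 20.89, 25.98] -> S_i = 5.62 + 5.09*i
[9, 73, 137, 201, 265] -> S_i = 9 + 64*i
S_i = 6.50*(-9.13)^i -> [6.5, -59.35, 541.82, -4946.82, 45164.42]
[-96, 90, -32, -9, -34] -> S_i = Random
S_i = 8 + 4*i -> [8, 12, 16, 20, 24]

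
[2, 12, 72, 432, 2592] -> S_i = 2*6^i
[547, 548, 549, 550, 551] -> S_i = 547 + 1*i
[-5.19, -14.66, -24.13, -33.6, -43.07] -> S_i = -5.19 + -9.47*i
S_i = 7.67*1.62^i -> [7.67, 12.43, 20.13, 32.61, 52.83]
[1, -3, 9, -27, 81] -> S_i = 1*-3^i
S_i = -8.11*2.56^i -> [-8.11, -20.76, -53.15, -136.06, -348.32]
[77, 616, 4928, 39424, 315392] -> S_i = 77*8^i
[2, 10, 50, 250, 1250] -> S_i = 2*5^i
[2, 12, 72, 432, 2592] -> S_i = 2*6^i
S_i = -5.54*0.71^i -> [-5.54, -3.93, -2.79, -1.98, -1.41]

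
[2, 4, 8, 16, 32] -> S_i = 2*2^i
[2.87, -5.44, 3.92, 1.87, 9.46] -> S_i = Random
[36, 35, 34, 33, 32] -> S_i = 36 + -1*i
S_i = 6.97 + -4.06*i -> [6.97, 2.91, -1.15, -5.21, -9.27]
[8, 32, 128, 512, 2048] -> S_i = 8*4^i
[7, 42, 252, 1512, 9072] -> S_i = 7*6^i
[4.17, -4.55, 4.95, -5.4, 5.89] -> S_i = 4.17*(-1.09)^i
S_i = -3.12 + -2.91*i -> [-3.12, -6.03, -8.94, -11.85, -14.76]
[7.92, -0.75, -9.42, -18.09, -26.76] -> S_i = 7.92 + -8.67*i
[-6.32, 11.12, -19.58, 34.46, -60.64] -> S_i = -6.32*(-1.76)^i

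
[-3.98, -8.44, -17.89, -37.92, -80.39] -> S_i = -3.98*2.12^i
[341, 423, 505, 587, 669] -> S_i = 341 + 82*i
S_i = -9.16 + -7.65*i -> [-9.16, -16.81, -24.46, -32.11, -39.76]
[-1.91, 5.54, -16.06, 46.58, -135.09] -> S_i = -1.91*(-2.90)^i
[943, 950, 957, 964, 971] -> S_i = 943 + 7*i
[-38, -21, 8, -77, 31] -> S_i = Random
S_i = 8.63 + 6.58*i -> [8.63, 15.21, 21.79, 28.37, 34.95]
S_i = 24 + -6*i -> [24, 18, 12, 6, 0]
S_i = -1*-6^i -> [-1, 6, -36, 216, -1296]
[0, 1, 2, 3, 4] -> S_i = 0 + 1*i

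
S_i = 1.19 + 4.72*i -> [1.19, 5.91, 10.63, 15.35, 20.07]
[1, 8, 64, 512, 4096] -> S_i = 1*8^i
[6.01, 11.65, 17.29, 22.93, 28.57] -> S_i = 6.01 + 5.64*i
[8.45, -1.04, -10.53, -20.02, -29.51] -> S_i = 8.45 + -9.49*i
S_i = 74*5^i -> [74, 370, 1850, 9250, 46250]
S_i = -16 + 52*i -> [-16, 36, 88, 140, 192]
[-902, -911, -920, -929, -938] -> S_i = -902 + -9*i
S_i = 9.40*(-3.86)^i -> [9.4, -36.28, 140.06, -540.62, 2086.78]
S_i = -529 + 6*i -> [-529, -523, -517, -511, -505]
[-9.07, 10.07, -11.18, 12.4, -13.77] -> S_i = -9.07*(-1.11)^i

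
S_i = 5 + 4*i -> [5, 9, 13, 17, 21]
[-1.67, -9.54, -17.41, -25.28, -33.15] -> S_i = -1.67 + -7.87*i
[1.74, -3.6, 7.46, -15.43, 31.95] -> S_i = 1.74*(-2.07)^i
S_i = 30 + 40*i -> [30, 70, 110, 150, 190]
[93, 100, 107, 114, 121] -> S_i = 93 + 7*i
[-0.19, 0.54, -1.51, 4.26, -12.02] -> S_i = -0.19*(-2.82)^i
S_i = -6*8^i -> [-6, -48, -384, -3072, -24576]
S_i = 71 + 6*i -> [71, 77, 83, 89, 95]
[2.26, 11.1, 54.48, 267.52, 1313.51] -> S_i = 2.26*4.91^i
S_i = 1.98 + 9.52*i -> [1.98, 11.5, 21.02, 30.54, 40.06]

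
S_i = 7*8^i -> [7, 56, 448, 3584, 28672]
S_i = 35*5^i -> [35, 175, 875, 4375, 21875]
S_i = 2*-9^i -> [2, -18, 162, -1458, 13122]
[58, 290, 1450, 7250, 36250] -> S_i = 58*5^i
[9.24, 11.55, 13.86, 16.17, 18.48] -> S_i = 9.24 + 2.31*i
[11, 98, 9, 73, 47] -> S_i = Random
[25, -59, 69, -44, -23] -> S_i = Random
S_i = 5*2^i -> [5, 10, 20, 40, 80]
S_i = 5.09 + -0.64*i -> [5.09, 4.45, 3.81, 3.17, 2.53]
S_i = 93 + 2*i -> [93, 95, 97, 99, 101]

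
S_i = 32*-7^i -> [32, -224, 1568, -10976, 76832]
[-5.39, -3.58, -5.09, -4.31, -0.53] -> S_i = Random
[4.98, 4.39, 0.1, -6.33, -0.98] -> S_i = Random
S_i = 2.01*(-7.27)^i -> [2.01, -14.61, 106.23, -772.32, 5614.79]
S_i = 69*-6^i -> [69, -414, 2484, -14904, 89424]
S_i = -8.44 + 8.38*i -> [-8.44, -0.06, 8.32, 16.7, 25.08]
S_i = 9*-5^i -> [9, -45, 225, -1125, 5625]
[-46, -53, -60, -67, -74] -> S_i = -46 + -7*i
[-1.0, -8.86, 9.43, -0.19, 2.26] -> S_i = Random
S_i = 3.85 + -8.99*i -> [3.85, -5.14, -14.13, -23.12, -32.11]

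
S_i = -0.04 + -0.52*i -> [-0.04, -0.56, -1.08, -1.6, -2.12]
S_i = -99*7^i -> [-99, -693, -4851, -33957, -237699]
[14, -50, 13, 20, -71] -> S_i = Random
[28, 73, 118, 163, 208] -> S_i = 28 + 45*i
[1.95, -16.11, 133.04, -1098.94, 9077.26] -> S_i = 1.95*(-8.26)^i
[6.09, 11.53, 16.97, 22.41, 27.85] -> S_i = 6.09 + 5.44*i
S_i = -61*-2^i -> [-61, 122, -244, 488, -976]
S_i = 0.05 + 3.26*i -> [0.05, 3.31, 6.57, 9.83, 13.09]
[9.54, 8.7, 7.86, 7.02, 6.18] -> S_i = 9.54 + -0.84*i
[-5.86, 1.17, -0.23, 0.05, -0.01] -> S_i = -5.86*(-0.20)^i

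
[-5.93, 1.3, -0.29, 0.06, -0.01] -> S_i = -5.93*(-0.22)^i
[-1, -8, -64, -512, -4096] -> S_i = -1*8^i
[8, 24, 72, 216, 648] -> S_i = 8*3^i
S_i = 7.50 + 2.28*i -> [7.5, 9.78, 12.06, 14.34, 16.62]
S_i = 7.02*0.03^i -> [7.02, 0.21, 0.01, 0.0, 0.0]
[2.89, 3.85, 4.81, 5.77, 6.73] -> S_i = 2.89 + 0.96*i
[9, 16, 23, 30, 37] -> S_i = 9 + 7*i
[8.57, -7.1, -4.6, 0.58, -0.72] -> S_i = Random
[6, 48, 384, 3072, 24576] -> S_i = 6*8^i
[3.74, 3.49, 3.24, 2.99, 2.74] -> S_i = 3.74 + -0.25*i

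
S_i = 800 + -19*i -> [800, 781, 762, 743, 724]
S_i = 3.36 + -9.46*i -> [3.36, -6.1, -15.56, -25.02, -34.48]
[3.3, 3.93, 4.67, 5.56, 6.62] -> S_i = 3.30*1.19^i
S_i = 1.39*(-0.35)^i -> [1.39, -0.49, 0.17, -0.06, 0.02]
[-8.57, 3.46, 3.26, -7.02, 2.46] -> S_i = Random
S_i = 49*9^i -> [49, 441, 3969, 35721, 321489]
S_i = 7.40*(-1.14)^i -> [7.4, -8.44, 9.62, -10.96, 12.5]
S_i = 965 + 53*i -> [965, 1018, 1071, 1124, 1177]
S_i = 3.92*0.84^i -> [3.92, 3.29, 2.77, 2.32, 1.95]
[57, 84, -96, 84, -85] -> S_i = Random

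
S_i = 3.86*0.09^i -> [3.86, 0.35, 0.03, 0.0, 0.0]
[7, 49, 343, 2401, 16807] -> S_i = 7*7^i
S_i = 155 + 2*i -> [155, 157, 159, 161, 163]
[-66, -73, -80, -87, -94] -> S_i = -66 + -7*i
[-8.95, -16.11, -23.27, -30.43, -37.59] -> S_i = -8.95 + -7.16*i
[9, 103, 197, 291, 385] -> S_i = 9 + 94*i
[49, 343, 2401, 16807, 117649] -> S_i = 49*7^i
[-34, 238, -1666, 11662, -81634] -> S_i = -34*-7^i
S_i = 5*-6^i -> [5, -30, 180, -1080, 6480]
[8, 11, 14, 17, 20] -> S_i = 8 + 3*i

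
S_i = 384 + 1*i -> [384, 385, 386, 387, 388]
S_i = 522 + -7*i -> [522, 515, 508, 501, 494]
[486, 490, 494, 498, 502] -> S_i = 486 + 4*i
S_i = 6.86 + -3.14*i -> [6.86, 3.72, 0.58, -2.56, -5.7]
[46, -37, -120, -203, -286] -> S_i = 46 + -83*i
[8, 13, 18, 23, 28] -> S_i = 8 + 5*i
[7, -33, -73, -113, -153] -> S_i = 7 + -40*i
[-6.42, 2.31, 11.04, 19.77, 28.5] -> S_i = -6.42 + 8.73*i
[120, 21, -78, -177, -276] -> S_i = 120 + -99*i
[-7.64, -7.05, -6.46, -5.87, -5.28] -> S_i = -7.64 + 0.59*i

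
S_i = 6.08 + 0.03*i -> [6.08, 6.11, 6.14, 6.17, 6.2]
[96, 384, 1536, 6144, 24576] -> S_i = 96*4^i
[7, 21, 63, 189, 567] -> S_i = 7*3^i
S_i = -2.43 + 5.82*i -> [-2.43, 3.39, 9.21, 15.03, 20.85]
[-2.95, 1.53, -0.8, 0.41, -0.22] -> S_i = -2.95*(-0.52)^i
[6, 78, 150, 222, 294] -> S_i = 6 + 72*i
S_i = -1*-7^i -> [-1, 7, -49, 343, -2401]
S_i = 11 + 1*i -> [11, 12, 13, 14, 15]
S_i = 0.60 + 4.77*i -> [0.6, 5.37, 10.14, 14.91, 19.68]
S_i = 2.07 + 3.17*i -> [2.07, 5.24, 8.41, 11.58, 14.75]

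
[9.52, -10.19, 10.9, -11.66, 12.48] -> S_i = 9.52*(-1.07)^i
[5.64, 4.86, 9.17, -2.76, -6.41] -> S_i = Random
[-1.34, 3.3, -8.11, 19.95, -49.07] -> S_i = -1.34*(-2.46)^i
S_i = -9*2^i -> [-9, -18, -36, -72, -144]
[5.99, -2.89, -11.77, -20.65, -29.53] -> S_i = 5.99 + -8.88*i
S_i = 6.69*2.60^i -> [6.69, 17.39, 45.22, 117.58, 305.72]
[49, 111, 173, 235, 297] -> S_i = 49 + 62*i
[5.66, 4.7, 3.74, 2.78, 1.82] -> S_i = 5.66 + -0.96*i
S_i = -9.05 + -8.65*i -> [-9.05, -17.7, -26.35, -35.0, -43.65]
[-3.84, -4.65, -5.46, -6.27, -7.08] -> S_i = -3.84 + -0.81*i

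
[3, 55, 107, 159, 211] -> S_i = 3 + 52*i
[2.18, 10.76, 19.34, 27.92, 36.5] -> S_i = 2.18 + 8.58*i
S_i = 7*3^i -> [7, 21, 63, 189, 567]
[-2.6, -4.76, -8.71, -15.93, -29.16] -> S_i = -2.60*1.83^i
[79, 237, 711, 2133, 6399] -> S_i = 79*3^i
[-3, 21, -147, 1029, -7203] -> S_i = -3*-7^i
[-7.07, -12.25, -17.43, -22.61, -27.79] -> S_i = -7.07 + -5.18*i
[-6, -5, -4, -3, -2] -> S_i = -6 + 1*i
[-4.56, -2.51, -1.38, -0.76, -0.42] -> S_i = -4.56*0.55^i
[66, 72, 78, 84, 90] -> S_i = 66 + 6*i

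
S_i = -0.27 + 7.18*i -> [-0.27, 6.91, 14.09, 21.27, 28.45]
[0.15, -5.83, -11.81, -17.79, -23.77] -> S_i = 0.15 + -5.98*i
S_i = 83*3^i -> [83, 249, 747, 2241, 6723]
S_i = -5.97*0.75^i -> [-5.97, -4.48, -3.36, -2.52, -1.89]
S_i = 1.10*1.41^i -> [1.1, 1.55, 2.19, 3.08, 4.35]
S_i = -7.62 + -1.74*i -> [-7.62, -9.36, -11.1, -12.84, -14.58]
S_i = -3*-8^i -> [-3, 24, -192, 1536, -12288]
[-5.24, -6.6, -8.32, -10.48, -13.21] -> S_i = -5.24*1.26^i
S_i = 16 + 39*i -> [16, 55, 94, 133, 172]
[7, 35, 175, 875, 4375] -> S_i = 7*5^i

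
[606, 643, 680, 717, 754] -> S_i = 606 + 37*i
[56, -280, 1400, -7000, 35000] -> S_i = 56*-5^i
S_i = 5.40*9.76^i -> [5.4, 52.7, 514.39, 5020.46, 48999.66]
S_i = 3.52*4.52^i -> [3.52, 15.91, 71.92, 325.06, 1469.25]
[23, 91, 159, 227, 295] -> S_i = 23 + 68*i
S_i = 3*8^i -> [3, 24, 192, 1536, 12288]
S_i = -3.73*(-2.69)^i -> [-3.73, 10.03, -26.99, 72.6, -195.31]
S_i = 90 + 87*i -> [90, 177, 264, 351, 438]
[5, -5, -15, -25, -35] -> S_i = 5 + -10*i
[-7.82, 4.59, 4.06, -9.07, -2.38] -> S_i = Random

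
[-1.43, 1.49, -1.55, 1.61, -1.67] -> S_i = -1.43*(-1.04)^i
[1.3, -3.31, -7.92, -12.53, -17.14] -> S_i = 1.30 + -4.61*i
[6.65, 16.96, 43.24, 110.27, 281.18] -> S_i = 6.65*2.55^i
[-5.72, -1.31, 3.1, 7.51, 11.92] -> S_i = -5.72 + 4.41*i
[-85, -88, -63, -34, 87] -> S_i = Random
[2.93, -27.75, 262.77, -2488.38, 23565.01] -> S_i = 2.93*(-9.47)^i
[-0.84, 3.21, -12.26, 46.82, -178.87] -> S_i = -0.84*(-3.82)^i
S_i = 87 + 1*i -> [87, 88, 89, 90, 91]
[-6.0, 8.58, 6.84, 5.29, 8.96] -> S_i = Random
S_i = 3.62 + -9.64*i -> [3.62, -6.02, -15.66, -25.3, -34.94]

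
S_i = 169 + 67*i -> [169, 236, 303, 370, 437]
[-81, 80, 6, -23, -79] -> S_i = Random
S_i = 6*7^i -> [6, 42, 294, 2058, 14406]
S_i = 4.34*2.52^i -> [4.34, 10.94, 27.56, 69.45, 175.02]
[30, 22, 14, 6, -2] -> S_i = 30 + -8*i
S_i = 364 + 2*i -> [364, 366, 368, 370, 372]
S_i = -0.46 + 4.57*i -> [-0.46, 4.11, 8.68, 13.25, 17.82]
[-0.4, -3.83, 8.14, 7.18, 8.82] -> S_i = Random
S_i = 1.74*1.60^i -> [1.74, 2.78, 4.45, 7.13, 11.4]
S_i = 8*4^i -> [8, 32, 128, 512, 2048]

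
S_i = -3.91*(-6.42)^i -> [-3.91, 25.1, -161.16, 1034.62, -6642.28]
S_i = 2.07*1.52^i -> [2.07, 3.15, 4.78, 7.27, 11.05]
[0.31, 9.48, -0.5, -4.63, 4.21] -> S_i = Random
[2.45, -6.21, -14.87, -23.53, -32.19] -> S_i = 2.45 + -8.66*i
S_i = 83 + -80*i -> [83, 3, -77, -157, -237]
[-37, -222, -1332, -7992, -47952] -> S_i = -37*6^i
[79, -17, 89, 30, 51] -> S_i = Random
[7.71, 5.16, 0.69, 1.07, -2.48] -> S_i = Random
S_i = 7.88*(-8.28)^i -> [7.88, -65.25, 540.24, -4473.19, 37038.0]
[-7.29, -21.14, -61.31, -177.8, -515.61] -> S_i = -7.29*2.90^i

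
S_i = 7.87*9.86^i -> [7.87, 77.6, 765.12, 7544.07, 74384.49]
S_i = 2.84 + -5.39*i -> [2.84, -2.55, -7.94, -13.33, -18.72]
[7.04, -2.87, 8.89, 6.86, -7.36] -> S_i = Random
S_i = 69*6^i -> [69, 414, 2484, 14904, 89424]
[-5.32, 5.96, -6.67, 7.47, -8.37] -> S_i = -5.32*(-1.12)^i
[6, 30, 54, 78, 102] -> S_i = 6 + 24*i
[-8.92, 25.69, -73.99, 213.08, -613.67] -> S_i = -8.92*(-2.88)^i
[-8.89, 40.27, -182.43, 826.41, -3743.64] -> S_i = -8.89*(-4.53)^i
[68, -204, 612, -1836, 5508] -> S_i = 68*-3^i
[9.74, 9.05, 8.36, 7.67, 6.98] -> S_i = 9.74 + -0.69*i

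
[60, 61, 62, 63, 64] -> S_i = 60 + 1*i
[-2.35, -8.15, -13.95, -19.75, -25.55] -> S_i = -2.35 + -5.80*i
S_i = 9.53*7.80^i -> [9.53, 74.33, 579.81, 4522.48, 35275.35]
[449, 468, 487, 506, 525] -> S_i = 449 + 19*i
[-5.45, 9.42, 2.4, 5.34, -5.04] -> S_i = Random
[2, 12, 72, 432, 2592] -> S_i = 2*6^i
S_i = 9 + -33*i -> [9, -24, -57, -90, -123]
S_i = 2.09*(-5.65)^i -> [2.09, -11.81, 66.72, -376.96, 2129.81]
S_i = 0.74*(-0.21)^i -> [0.74, -0.16, 0.03, -0.01, 0.0]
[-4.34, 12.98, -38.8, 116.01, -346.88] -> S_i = -4.34*(-2.99)^i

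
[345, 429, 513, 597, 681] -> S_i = 345 + 84*i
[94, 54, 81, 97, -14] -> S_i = Random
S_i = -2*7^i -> [-2, -14, -98, -686, -4802]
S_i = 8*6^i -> [8, 48, 288, 1728, 10368]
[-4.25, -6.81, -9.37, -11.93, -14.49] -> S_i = -4.25 + -2.56*i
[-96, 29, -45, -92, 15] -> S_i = Random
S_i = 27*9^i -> [27, 243, 2187, 19683, 177147]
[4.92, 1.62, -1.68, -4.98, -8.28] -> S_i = 4.92 + -3.30*i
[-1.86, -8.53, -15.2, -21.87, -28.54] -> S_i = -1.86 + -6.67*i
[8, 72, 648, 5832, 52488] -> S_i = 8*9^i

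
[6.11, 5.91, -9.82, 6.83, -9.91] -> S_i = Random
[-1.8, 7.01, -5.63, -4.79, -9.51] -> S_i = Random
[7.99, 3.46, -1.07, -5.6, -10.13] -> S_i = 7.99 + -4.53*i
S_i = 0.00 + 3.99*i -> [0.0, 3.99, 7.98, 11.97, 15.96]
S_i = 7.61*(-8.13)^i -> [7.61, -61.87, 503.0, -4089.37, 33246.57]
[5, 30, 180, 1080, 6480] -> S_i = 5*6^i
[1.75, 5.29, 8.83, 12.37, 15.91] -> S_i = 1.75 + 3.54*i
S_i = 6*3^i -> [6, 18, 54, 162, 486]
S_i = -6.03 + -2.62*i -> [-6.03, -8.65, -11.27, -13.89, -16.51]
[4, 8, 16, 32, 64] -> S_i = 4*2^i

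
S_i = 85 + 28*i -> [85, 113, 141, 169, 197]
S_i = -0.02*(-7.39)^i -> [-0.02, 0.15, -1.09, 8.07, -59.65]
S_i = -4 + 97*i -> [-4, 93, 190, 287, 384]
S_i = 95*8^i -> [95, 760, 6080, 48640, 389120]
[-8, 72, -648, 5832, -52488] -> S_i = -8*-9^i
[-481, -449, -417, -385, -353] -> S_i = -481 + 32*i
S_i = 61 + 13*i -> [61, 74, 87, 100, 113]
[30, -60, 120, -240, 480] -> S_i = 30*-2^i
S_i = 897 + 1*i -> [897, 898, 899, 900, 901]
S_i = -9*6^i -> [-9, -54, -324, -1944, -11664]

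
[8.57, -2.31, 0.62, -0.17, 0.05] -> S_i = 8.57*(-0.27)^i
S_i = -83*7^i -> [-83, -581, -4067, -28469, -199283]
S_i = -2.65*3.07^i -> [-2.65, -8.14, -24.98, -76.68, -235.4]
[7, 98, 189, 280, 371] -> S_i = 7 + 91*i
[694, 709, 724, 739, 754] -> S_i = 694 + 15*i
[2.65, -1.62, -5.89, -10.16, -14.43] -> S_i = 2.65 + -4.27*i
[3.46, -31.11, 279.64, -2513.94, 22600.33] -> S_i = 3.46*(-8.99)^i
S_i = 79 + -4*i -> [79, 75, 71, 67, 63]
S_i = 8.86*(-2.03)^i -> [8.86, -17.99, 36.51, -74.12, 150.46]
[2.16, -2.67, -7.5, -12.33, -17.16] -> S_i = 2.16 + -4.83*i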